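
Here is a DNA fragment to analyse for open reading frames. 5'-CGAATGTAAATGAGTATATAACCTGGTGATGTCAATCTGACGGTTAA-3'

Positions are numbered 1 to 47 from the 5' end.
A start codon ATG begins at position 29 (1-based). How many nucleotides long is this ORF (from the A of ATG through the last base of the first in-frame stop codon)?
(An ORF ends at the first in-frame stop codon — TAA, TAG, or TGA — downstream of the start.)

Codons from position 29: ATG (29–31), TCA (32–34), ATC (35–37), TGA (38–40).
TGA is the first in-frame stop; ORF spans 29–40, 12 nucleotides.

12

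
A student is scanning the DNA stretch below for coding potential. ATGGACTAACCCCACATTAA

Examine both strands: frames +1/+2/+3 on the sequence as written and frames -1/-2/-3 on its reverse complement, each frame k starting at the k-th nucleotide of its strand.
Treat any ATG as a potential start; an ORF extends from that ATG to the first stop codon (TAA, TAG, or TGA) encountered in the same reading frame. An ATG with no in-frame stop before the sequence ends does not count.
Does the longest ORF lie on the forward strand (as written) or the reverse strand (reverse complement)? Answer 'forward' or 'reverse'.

reverse

Reverse complement (5'→3'): TTAATGTGGGGTTAGTCCAT
Frame +1: ATG GAC TAA CCC CAC ATT — ATG at 1, stop TAA at 7 → 9 nt.
Frame +2: TGG ACT AAC CCC ACA TTA — no ATG→stop ORF.
Frame +3: GGA CTA ACC CCA CAT TAA — no ATG→stop ORF.
Frame -1: TTA ATG TGG GGT TAG TCC — ATG at 4, stop TAG at 13 → 12 nt.
Frame -2: TAA TGT GGG GTT AGT CCA — no ATG→stop ORF.
Frame -3: AAT GTG GGG TTA GTC CAT — no ATG→stop ORF.
Forward-strand max 9 nt; reverse-strand max 12 nt. The reverse strand has the longer ORF.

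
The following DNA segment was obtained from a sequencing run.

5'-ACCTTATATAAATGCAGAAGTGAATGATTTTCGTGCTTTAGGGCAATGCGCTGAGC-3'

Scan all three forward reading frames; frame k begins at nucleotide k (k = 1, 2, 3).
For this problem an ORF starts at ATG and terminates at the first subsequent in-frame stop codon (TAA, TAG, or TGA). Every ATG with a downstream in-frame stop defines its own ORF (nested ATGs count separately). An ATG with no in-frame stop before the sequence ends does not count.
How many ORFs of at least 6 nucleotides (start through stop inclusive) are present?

Frame 1: ACC TTA TAT AAA TGC AGA AGT GAA TGA TTT TCG TGC TTT AGG GCA ATG CGC TGA — ATG at 46, stop TGA at 52 → 9 nt.
Frame 2: CCT TAT ATA AAT GCA GAA GTG AAT GAT TTT CGT GCT TTA GGG CAA TGC GCT GAG — no ATG→stop ORF.
Frame 3: CTT ATA TAA ATG CAG AAG TGA ATG ATT TTC GTG CTT TAG GGC AAT GCG CTG AGC — ATG at 12, stop TGA at 21 → 12 nt; ATG at 24, stop TAG at 39 → 18 nt.
ORFs ≥ 6 nucleotides: frame 1 46–54 (9 nucleotides), frame 3 12–23 (12 nucleotides), frame 3 24–41 (18 nucleotides). Count = 3.

3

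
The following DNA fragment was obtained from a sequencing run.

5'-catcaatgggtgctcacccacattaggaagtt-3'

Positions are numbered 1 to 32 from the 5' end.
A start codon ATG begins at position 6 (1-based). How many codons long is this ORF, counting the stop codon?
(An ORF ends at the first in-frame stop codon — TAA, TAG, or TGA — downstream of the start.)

Codons from position 6: ATG (6–8), GGT (9–11), GCT (12–14), CAC (15–17), CCA (18–20), CAT (21–23), TAG (24–26).
TAG is the first in-frame stop; that's 7 codons including the stop.

7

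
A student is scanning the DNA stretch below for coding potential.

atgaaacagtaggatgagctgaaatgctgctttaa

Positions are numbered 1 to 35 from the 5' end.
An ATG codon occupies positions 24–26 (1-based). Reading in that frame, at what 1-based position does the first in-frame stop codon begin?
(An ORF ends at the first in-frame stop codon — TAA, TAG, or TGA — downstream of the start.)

33

Codons from position 24: ATG (24–26), CTG (27–29), CTT (30–32), TAA (33–35).
TAA is a stop codon; it begins at position 33.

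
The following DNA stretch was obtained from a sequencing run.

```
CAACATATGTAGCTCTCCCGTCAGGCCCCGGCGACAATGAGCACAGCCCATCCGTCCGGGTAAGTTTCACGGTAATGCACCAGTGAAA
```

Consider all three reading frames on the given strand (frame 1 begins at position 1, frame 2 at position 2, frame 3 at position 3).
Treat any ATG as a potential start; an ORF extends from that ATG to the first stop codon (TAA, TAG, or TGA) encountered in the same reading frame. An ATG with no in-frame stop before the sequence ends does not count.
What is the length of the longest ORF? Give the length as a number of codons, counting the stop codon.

9

Frame 1: CAA CAT ATG TAG CTC TCC CGT CAG GCC CCG GCG ACA ATG AGC ACA GCC CAT CCG TCC GGG TAA GTT TCA CGG TAA TGC ACC AGT GAA — ATG at 7, stop TAG at 10 → 6 nt; ATG at 37, stop TAA at 61 → 27 nt.
Frame 2: AAC ATA TGT AGC TCT CCC GTC AGG CCC CGG CGA CAA TGA GCA CAG CCC ATC CGT CCG GGT AAG TTT CAC GGT AAT GCA CCA GTG AAA — no ATG→stop ORF.
Frame 3: ACA TAT GTA GCT CTC CCG TCA GGC CCC GGC GAC AAT GAG CAC AGC CCA TCC GTC CGG GTA AGT TTC ACG GTA ATG CAC CAG TGA — ATG at 75, stop TGA at 84 → 12 nt.
Longest: frame 1, positions 37–63, 27 nt = 9 codons = 8 aa. → 9 codons.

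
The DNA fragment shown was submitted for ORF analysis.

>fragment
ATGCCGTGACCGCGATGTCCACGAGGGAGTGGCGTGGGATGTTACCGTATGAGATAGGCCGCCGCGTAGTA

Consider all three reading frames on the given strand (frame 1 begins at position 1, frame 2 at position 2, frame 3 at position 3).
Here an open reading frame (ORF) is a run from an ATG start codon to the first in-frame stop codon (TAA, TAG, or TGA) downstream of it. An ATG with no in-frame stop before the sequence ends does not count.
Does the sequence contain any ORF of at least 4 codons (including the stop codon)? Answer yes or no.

Frame 1: ATG CCG TGA CCG CGA TGT CCA CGA GGG AGT GGC GTG GGA TGT TAC CGT ATG AGA TAG GCC GCC GCG TAG — ATG at 1, stop TGA at 7 → 9 nt; ATG at 49, stop TAG at 55 → 9 nt.
Frame 2: TGC CGT GAC CGC GAT GTC CAC GAG GGA GTG GCG TGG GAT GTT ACC GTA TGA GAT AGG CCG CCG CGT AGT — no ATG→stop ORF.
Frame 3: GCC GTG ACC GCG ATG TCC ACG AGG GAG TGG CGT GGG ATG TTA CCG TAT GAG ATA GGC CGC CGC GTA GTA — no ATG→stop ORF.
Largest ORF found is 3 codons < 4, so no.

no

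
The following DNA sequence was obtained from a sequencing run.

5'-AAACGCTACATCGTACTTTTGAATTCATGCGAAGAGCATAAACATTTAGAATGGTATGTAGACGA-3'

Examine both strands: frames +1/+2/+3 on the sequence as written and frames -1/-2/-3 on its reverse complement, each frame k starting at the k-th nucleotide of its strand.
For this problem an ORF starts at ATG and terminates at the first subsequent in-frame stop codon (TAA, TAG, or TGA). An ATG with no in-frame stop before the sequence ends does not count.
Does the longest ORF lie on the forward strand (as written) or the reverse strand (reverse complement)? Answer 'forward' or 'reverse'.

Reverse complement (5'→3'): TCGTCTACATACCATTCTAAATGTTTATGCTCTTCGCATGAATTCAAAAGTACGATGTAGCGTTT
Frame +1: AAA CGC TAC ATC GTA CTT TTG AAT TCA TGC GAA GAG CAT AAA CAT TTA GAA TGG TAT GTA GAC — no ATG→stop ORF.
Frame +2: AAC GCT ACA TCG TAC TTT TGA ATT CAT GCG AAG AGC ATA AAC ATT TAG AAT GGT ATG TAG ACG — ATG at 56, stop TAG at 59 → 6 nt.
Frame +3: ACG CTA CAT CGT ACT TTT GAA TTC ATG CGA AGA GCA TAA ACA TTT AGA ATG GTA TGT AGA CGA — ATG at 27, stop TAA at 39 → 15 nt.
Frame -1: TCG TCT ACA TAC CAT TCT AAA TGT TTA TGC TCT TCG CAT GAA TTC AAA AGT ACG ATG TAG CGT — ATG at 55, stop TAG at 58 → 6 nt.
Frame -2: CGT CTA CAT ACC ATT CTA AAT GTT TAT GCT CTT CGC ATG AAT TCA AAA GTA CGA TGT AGC GTT — no ATG→stop ORF.
Frame -3: GTC TAC ATA CCA TTC TAA ATG TTT ATG CTC TTC GCA TGA ATT CAA AAG TAC GAT GTA GCG TTT — ATG at 21, stop TGA at 39 → 21 nt; ATG at 27, stop TGA at 39 → 15 nt.
Forward-strand max 15 nt; reverse-strand max 21 nt. The reverse strand has the longer ORF.

reverse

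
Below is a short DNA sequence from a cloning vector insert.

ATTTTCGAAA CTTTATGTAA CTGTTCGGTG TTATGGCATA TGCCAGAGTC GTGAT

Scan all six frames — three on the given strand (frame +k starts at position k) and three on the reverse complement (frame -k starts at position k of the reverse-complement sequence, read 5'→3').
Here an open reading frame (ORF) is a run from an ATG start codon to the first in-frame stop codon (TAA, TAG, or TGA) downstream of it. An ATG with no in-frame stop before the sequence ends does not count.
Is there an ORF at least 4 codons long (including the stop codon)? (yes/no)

yes

Reverse complement (5'→3'): ATCACGACTCTGGCATATGCCATAACACCGAACAGTTACATAAAGTTTCGAAAAT
Frame +1: ATT TTC GAA ACT TTA TGT AAC TGT TCG GTG TTA TGG CAT ATG CCA GAG TCG TGA — ATG at 40, stop TGA at 52 → 15 nt.
Frame +2: TTT TCG AAA CTT TAT GTA ACT GTT CGG TGT TAT GGC ATA TGC CAG AGT CGT GAT — no ATG→stop ORF.
Frame +3: TTT CGA AAC TTT ATG TAA CTG TTC GGT GTT ATG GCA TAT GCC AGA GTC GTG — ATG at 15, stop TAA at 18 → 6 nt.
Frame -1: ATC ACG ACT CTG GCA TAT GCC ATA ACA CCG AAC AGT TAC ATA AAG TTT CGA AAA — no ATG→stop ORF.
Frame -2: TCA CGA CTC TGG CAT ATG CCA TAA CAC CGA ACA GTT ACA TAA AGT TTC GAA AAT — ATG at 17, stop TAA at 23 → 9 nt.
Frame -3: CAC GAC TCT GGC ATA TGC CAT AAC ACC GAA CAG TTA CAT AAA GTT TCG AAA — no ATG→stop ORF.
Frame +1 has an ORF of 5 codons (positions 40–54) ≥ 4, so yes.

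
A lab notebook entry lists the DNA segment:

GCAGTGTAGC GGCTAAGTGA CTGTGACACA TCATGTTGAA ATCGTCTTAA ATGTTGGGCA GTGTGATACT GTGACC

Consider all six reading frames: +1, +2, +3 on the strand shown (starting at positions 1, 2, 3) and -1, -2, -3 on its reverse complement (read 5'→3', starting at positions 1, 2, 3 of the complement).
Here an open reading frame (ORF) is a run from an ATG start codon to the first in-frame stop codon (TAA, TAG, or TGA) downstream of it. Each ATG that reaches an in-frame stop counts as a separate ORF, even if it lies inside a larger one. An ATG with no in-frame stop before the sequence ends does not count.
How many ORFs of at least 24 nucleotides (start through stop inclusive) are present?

Reverse complement (5'→3'): GGTCACAGTATCACACTGCCCAACATTTAAGACGATTTCAACATGATGTGTCACAGTCACTTAGCCGCTACACTGC
Frame +1: GCA GTG TAG CGG CTA AGT GAC TGT GAC ACA TCA TGT TGA AAT CGT CTT AAA TGT TGG GCA GTG TGA TAC TGT GAC — no ATG→stop ORF.
Frame +2: CAG TGT AGC GGC TAA GTG ACT GTG ACA CAT CAT GTT GAA ATC GTC TTA AAT GTT GGG CAG TGT GAT ACT GTG ACC — no ATG→stop ORF.
Frame +3: AGT GTA GCG GCT AAG TGA CTG TGA CAC ATC ATG TTG AAA TCG TCT TAA ATG TTG GGC AGT GTG ATA CTG TGA — ATG at 33, stop TAA at 48 → 18 nt; ATG at 51, stop TGA at 72 → 24 nt.
Frame -1: GGT CAC AGT ATC ACA CTG CCC AAC ATT TAA GAC GAT TTC AAC ATG ATG TGT CAC AGT CAC TTA GCC GCT ACA CTG — no ATG→stop ORF.
Frame -2: GTC ACA GTA TCA CAC TGC CCA ACA TTT AAG ACG ATT TCA ACA TGA TGT GTC ACA GTC ACT TAG CCG CTA CAC TGC — no ATG→stop ORF.
Frame -3: TCA CAG TAT CAC ACT GCC CAA CAT TTA AGA CGA TTT CAA CAT GAT GTG TCA CAG TCA CTT AGC CGC TAC ACT — no ATG→stop ORF.
ORFs ≥ 24 nucleotides: frame +3 51–74 (24 nucleotides). Count = 1.

1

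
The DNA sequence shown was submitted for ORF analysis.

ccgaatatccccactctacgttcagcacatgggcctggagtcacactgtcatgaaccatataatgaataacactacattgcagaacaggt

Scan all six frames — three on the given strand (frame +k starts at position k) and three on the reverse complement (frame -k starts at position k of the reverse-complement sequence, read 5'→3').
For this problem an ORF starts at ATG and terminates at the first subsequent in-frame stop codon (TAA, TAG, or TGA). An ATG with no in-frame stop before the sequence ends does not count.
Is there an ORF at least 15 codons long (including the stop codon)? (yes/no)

Reverse complement (5'→3'): ACCTGTTCTGCAATGTAGTGTTATTCATTATATGGTTCATGACAGTGTGACTCCAGGCCCATGTGCTGAACGTAGAGTGGGGATATTCGG
Frame +1: CCG AAT ATC CCC ACT CTA CGT TCA GCA CAT GGG CCT GGA GTC ACA CTG TCA TGA ACC ATA TAA TGA ATA ACA CTA CAT TGC AGA ACA GGT — no ATG→stop ORF.
Frame +2: CGA ATA TCC CCA CTC TAC GTT CAG CAC ATG GGC CTG GAG TCA CAC TGT CAT GAA CCA TAT AAT GAA TAA CAC TAC ATT GCA GAA CAG — ATG at 29, stop TAA at 68 → 42 nt.
Frame +3: GAA TAT CCC CAC TCT ACG TTC AGC ACA TGG GCC TGG AGT CAC ACT GTC ATG AAC CAT ATA ATG AAT AAC ACT ACA TTG CAG AAC AGG — no ATG→stop ORF.
Frame -1: ACC TGT TCT GCA ATG TAG TGT TAT TCA TTA TAT GGT TCA TGA CAG TGT GAC TCC AGG CCC ATG TGC TGA ACG TAG AGT GGG GAT ATT CGG — ATG at 13, stop TAG at 16 → 6 nt; ATG at 61, stop TGA at 67 → 9 nt.
Frame -2: CCT GTT CTG CAA TGT AGT GTT ATT CAT TAT ATG GTT CAT GAC AGT GTG ACT CCA GGC CCA TGT GCT GAA CGT AGA GTG GGG ATA TTC — no ATG→stop ORF.
Frame -3: CTG TTC TGC AAT GTA GTG TTA TTC ATT ATA TGG TTC ATG ACA GTG TGA CTC CAG GCC CAT GTG CTG AAC GTA GAG TGG GGA TAT TCG — ATG at 39, stop TGA at 48 → 12 nt.
Largest ORF found is 14 codons < 15, so no.

no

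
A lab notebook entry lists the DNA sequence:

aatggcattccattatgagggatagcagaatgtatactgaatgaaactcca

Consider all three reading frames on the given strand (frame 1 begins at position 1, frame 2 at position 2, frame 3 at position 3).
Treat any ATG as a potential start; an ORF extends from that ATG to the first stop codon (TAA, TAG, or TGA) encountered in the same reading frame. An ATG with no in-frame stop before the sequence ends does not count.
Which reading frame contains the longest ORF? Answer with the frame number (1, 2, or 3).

3

Frame 1: AAT GGC ATT CCA TTA TGA GGG ATA GCA GAA TGT ATA CTG AAT GAA ACT CCA — no ATG→stop ORF.
Frame 2: ATG GCA TTC CAT TAT GAG GGA TAG CAG AAT GTA TAC TGA ATG AAA CTC — ATG at 2, stop TAG at 23 → 24 nt.
Frame 3: TGG CAT TCC ATT ATG AGG GAT AGC AGA ATG TAT ACT GAA TGA AAC TCC — ATG at 15, stop TGA at 42 → 30 nt; ATG at 30, stop TGA at 42 → 15 nt.
Longest ORF is 30 nt in frame 3 (positions 15–44).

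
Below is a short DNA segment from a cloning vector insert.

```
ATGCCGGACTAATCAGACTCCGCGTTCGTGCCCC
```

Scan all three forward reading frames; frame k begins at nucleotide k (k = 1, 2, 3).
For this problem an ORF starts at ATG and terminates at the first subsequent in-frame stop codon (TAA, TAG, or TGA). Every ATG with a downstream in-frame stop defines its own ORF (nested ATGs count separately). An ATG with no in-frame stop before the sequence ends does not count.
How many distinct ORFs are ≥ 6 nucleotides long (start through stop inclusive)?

Frame 1: ATG CCG GAC TAA TCA GAC TCC GCG TTC GTG CCC — ATG at 1, stop TAA at 10 → 12 nt.
Frame 2: TGC CGG ACT AAT CAG ACT CCG CGT TCG TGC CCC — no ATG→stop ORF.
Frame 3: GCC GGA CTA ATC AGA CTC CGC GTT CGT GCC — no ATG→stop ORF.
ORFs ≥ 6 nucleotides: frame 1 1–12 (12 nucleotides). Count = 1.

1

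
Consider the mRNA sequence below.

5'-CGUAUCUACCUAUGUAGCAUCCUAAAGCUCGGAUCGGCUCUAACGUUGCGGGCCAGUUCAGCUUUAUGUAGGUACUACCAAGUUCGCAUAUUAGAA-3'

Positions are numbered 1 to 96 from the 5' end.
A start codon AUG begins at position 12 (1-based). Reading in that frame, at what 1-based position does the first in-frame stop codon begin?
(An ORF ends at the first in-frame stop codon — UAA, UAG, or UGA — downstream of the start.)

15

Codons from position 12: AUG (12–14), UAG (15–17).
UAG is a stop codon; it begins at position 15.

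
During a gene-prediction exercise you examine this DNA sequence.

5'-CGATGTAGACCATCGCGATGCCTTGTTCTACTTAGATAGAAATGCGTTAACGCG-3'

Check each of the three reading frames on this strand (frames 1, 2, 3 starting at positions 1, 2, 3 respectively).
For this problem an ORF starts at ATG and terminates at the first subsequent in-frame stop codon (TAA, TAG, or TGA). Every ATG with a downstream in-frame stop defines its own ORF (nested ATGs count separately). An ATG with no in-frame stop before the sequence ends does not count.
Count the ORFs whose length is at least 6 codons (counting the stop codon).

Frame 1: CGA TGT AGA CCA TCG CGA TGC CTT GTT CTA CTT AGA TAG AAA TGC GTT AAC GCG — no ATG→stop ORF.
Frame 2: GAT GTA GAC CAT CGC GAT GCC TTG TTC TAC TTA GAT AGA AAT GCG TTA ACG — no ATG→stop ORF.
Frame 3: ATG TAG ACC ATC GCG ATG CCT TGT TCT ACT TAG ATA GAA ATG CGT TAA CGC — ATG at 3, stop TAG at 6 → 6 nt; ATG at 18, stop TAG at 33 → 18 nt; ATG at 42, stop TAA at 48 → 9 nt.
ORFs ≥ 6 codons: frame 3 18–35 (6 codons). Count = 1.

1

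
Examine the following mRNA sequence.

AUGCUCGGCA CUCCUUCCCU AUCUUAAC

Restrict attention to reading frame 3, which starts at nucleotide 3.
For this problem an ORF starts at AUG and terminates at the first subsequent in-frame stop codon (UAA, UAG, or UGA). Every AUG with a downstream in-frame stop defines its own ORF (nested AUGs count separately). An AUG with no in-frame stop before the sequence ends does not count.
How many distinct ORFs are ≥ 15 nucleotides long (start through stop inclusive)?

0

Frame 3: GCU CGG CAC UCC UUC CCU AUC UUA — no AUG→stop ORF.
No ORF reaches 15 nucleotides. Count = 0.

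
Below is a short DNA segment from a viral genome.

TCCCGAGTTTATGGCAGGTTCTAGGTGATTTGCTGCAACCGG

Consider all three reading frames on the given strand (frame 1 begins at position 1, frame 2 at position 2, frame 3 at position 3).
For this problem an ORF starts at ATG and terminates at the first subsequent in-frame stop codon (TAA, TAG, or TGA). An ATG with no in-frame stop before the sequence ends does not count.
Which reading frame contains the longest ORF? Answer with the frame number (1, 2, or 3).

2

Frame 1: TCC CGA GTT TAT GGC AGG TTC TAG GTG ATT TGC TGC AAC CGG — no ATG→stop ORF.
Frame 2: CCC GAG TTT ATG GCA GGT TCT AGG TGA TTT GCT GCA ACC — ATG at 11, stop TGA at 26 → 18 nt.
Frame 3: CCG AGT TTA TGG CAG GTT CTA GGT GAT TTG CTG CAA CCG — no ATG→stop ORF.
Longest ORF is 18 nt in frame 2 (positions 11–28).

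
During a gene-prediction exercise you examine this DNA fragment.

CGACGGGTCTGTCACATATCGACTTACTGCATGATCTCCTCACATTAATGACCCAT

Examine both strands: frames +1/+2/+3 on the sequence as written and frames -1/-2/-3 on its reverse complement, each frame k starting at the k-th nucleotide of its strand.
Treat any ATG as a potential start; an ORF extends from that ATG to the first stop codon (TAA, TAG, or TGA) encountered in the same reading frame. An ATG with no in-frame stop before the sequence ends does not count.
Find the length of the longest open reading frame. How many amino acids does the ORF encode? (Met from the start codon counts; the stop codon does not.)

5

Reverse complement (5'→3'): ATGGGTCATTAATGTGAGGAGATCATGCAGTAAGTCGATATGTGACAGACCCGTCG
Frame +1: CGA CGG GTC TGT CAC ATA TCG ACT TAC TGC ATG ATC TCC TCA CAT TAA TGA CCC — ATG at 31, stop TAA at 46 → 18 nt.
Frame +2: GAC GGG TCT GTC ACA TAT CGA CTT ACT GCA TGA TCT CCT CAC ATT AAT GAC CCA — no ATG→stop ORF.
Frame +3: ACG GGT CTG TCA CAT ATC GAC TTA CTG CAT GAT CTC CTC ACA TTA ATG ACC CAT — no ATG→stop ORF.
Frame -1: ATG GGT CAT TAA TGT GAG GAG ATC ATG CAG TAA GTC GAT ATG TGA CAG ACC CGT — ATG at 1, stop TAA at 10 → 12 nt; ATG at 25, stop TAA at 31 → 9 nt; ATG at 40, stop TGA at 43 → 6 nt.
Frame -2: TGG GTC ATT AAT GTG AGG AGA TCA TGC AGT AAG TCG ATA TGT GAC AGA CCC GTC — no ATG→stop ORF.
Frame -3: GGG TCA TTA ATG TGA GGA GAT CAT GCA GTA AGT CGA TAT GTG ACA GAC CCG TCG — ATG at 12, stop TGA at 15 → 6 nt.
Longest: frame +1, positions 31–48, 18 nt = 6 codons = 5 aa. → 5 amino acids.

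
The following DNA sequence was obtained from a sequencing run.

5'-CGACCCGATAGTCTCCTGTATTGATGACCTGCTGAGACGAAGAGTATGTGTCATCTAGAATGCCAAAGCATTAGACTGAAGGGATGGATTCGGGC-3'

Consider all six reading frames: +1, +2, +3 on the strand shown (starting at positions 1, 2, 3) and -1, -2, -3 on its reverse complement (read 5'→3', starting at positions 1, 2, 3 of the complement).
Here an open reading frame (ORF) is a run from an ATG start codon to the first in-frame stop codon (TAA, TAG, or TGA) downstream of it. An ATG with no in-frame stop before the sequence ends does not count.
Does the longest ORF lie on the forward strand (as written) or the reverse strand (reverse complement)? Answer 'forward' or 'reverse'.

Reverse complement (5'→3'): GCCCGAATCCATCCCTTCAGTCTAATGCTTTGGCATTCTAGATGACACATACTCTTCGTCTCAGCAGGTCATCAATACAGGAGACTATCGGGTCG
Frame +1: CGA CCC GAT AGT CTC CTG TAT TGA TGA CCT GCT GAG ACG AAG AGT ATG TGT CAT CTA GAA TGC CAA AGC ATT AGA CTG AAG GGA TGG ATT CGG — no ATG→stop ORF.
Frame +2: GAC CCG ATA GTC TCC TGT ATT GAT GAC CTG CTG AGA CGA AGA GTA TGT GTC ATC TAG AAT GCC AAA GCA TTA GAC TGA AGG GAT GGA TTC GGG — no ATG→stop ORF.
Frame +3: ACC CGA TAG TCT CCT GTA TTG ATG ACC TGC TGA GAC GAA GAG TAT GTG TCA TCT AGA ATG CCA AAG CAT TAG ACT GAA GGG ATG GAT TCG GGC — ATG at 24, stop TGA at 33 → 12 nt; ATG at 60, stop TAG at 72 → 15 nt.
Frame -1: GCC CGA ATC CAT CCC TTC AGT CTA ATG CTT TGG CAT TCT AGA TGA CAC ATA CTC TTC GTC TCA GCA GGT CAT CAA TAC AGG AGA CTA TCG GGT — ATG at 25, stop TGA at 43 → 21 nt.
Frame -2: CCC GAA TCC ATC CCT TCA GTC TAA TGC TTT GGC ATT CTA GAT GAC ACA TAC TCT TCG TCT CAG CAG GTC ATC AAT ACA GGA GAC TAT CGG GTC — no ATG→stop ORF.
Frame -3: CCG AAT CCA TCC CTT CAG TCT AAT GCT TTG GCA TTC TAG ATG ACA CAT ACT CTT CGT CTC AGC AGG TCA TCA ATA CAG GAG ACT ATC GGG TCG — no ATG→stop ORF.
Forward-strand max 15 nt; reverse-strand max 21 nt. The reverse strand has the longer ORF.

reverse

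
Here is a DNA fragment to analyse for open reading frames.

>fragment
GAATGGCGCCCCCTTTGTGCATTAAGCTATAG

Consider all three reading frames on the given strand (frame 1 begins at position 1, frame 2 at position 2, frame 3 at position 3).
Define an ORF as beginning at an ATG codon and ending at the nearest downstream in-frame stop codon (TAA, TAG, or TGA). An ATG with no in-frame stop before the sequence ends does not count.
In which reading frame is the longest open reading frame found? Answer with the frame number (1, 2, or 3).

3

Frame 1: GAA TGG CGC CCC CTT TGT GCA TTA AGC TAT — no ATG→stop ORF.
Frame 2: AAT GGC GCC CCC TTT GTG CAT TAA GCT ATA — no ATG→stop ORF.
Frame 3: ATG GCG CCC CCT TTG TGC ATT AAG CTA TAG — ATG at 3, stop TAG at 30 → 30 nt.
Longest ORF is 30 nt in frame 3 (positions 3–32).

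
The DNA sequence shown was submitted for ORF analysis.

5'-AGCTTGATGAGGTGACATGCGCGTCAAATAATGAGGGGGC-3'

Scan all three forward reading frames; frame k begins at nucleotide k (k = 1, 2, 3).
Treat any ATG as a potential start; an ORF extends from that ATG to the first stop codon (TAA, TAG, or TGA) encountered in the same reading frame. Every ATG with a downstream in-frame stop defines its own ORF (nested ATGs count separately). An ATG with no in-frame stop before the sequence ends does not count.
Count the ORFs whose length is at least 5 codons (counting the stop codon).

1

Frame 1: AGC TTG ATG AGG TGA CAT GCG CGT CAA ATA ATG AGG GGG — ATG at 7, stop TGA at 13 → 9 nt.
Frame 2: GCT TGA TGA GGT GAC ATG CGC GTC AAA TAA TGA GGG GGC — ATG at 17, stop TAA at 29 → 15 nt.
Frame 3: CTT GAT GAG GTG ACA TGC GCG TCA AAT AAT GAG GGG — no ATG→stop ORF.
ORFs ≥ 5 codons: frame 2 17–31 (5 codons). Count = 1.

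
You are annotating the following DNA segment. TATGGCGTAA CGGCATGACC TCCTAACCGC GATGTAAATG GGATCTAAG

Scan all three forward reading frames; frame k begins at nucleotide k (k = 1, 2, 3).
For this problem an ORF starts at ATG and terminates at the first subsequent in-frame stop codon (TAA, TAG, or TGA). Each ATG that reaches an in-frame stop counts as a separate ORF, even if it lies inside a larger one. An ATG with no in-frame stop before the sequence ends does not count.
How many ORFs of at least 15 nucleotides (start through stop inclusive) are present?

0

Frame 1: TAT GGC GTA ACG GCA TGA CCT CCT AAC CGC GAT GTA AAT GGG ATC TAA — no ATG→stop ORF.
Frame 2: ATG GCG TAA CGG CAT GAC CTC CTA ACC GCG ATG TAA ATG GGA TCT AAG — ATG at 2, stop TAA at 8 → 9 nt; ATG at 32, stop TAA at 35 → 6 nt.
Frame 3: TGG CGT AAC GGC ATG ACC TCC TAA CCG CGA TGT AAA TGG GAT CTA — ATG at 15, stop TAA at 24 → 12 nt.
No ORF reaches 15 nucleotides. Count = 0.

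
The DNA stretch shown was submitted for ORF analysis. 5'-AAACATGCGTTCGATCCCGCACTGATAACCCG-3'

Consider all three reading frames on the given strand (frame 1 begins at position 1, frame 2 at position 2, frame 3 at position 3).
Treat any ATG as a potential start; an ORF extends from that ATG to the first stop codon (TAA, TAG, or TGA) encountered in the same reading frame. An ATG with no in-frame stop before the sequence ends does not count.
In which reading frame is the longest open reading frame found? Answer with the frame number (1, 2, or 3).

2

Frame 1: AAA CAT GCG TTC GAT CCC GCA CTG ATA ACC — no ATG→stop ORF.
Frame 2: AAC ATG CGT TCG ATC CCG CAC TGA TAA CCC — ATG at 5, stop TGA at 23 → 21 nt.
Frame 3: ACA TGC GTT CGA TCC CGC ACT GAT AAC CCG — no ATG→stop ORF.
Longest ORF is 21 nt in frame 2 (positions 5–25).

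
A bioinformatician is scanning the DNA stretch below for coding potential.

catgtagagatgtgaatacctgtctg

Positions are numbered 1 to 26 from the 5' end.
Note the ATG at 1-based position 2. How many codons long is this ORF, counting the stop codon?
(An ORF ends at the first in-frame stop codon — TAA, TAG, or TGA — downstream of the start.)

Codons from position 2: ATG (2–4), TAG (5–7).
TAG is the first in-frame stop; that's 2 codons including the stop.

2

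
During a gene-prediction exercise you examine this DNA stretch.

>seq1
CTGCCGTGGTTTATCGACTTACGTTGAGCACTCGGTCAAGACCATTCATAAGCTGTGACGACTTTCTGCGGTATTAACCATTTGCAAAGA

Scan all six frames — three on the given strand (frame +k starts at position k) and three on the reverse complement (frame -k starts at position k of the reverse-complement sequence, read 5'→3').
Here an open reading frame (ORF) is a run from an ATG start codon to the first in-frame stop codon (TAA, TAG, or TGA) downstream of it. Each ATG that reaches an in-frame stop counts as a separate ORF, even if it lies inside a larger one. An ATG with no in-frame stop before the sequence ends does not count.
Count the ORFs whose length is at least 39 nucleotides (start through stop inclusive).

1

Reverse complement (5'→3'): TCTTTGCAAATGGTTAATACCGCAGAAAGTCGTCACAGCTTATGAATGGTCTTGACCGAGTGCTCAACGTAAGTCGATAAACCACGGCAG
Frame +1: CTG CCG TGG TTT ATC GAC TTA CGT TGA GCA CTC GGT CAA GAC CAT TCA TAA GCT GTG ACG ACT TTC TGC GGT ATT AAC CAT TTG CAA AGA — no ATG→stop ORF.
Frame +2: TGC CGT GGT TTA TCG ACT TAC GTT GAG CAC TCG GTC AAG ACC ATT CAT AAG CTG TGA CGA CTT TCT GCG GTA TTA ACC ATT TGC AAA — no ATG→stop ORF.
Frame +3: GCC GTG GTT TAT CGA CTT ACG TTG AGC ACT CGG TCA AGA CCA TTC ATA AGC TGT GAC GAC TTT CTG CGG TAT TAA CCA TTT GCA AAG — no ATG→stop ORF.
Frame -1: TCT TTG CAA ATG GTT AAT ACC GCA GAA AGT CGT CAC AGC TTA TGA ATG GTC TTG ACC GAG TGC TCA ACG TAA GTC GAT AAA CCA CGG CAG — ATG at 10, stop TGA at 43 → 36 nt; ATG at 46, stop TAA at 70 → 27 nt.
Frame -2: CTT TGC AAA TGG TTA ATA CCG CAG AAA GTC GTC ACA GCT TAT GAA TGG TCT TGA CCG AGT GCT CAA CGT AAG TCG ATA AAC CAC GGC — no ATG→stop ORF.
Frame -3: TTT GCA AAT GGT TAA TAC CGC AGA AAG TCG TCA CAG CTT ATG AAT GGT CTT GAC CGA GTG CTC AAC GTA AGT CGA TAA ACC ACG GCA — ATG at 42, stop TAA at 78 → 39 nt.
ORFs ≥ 39 nucleotides: frame -3 42–80 (39 nucleotides). Count = 1.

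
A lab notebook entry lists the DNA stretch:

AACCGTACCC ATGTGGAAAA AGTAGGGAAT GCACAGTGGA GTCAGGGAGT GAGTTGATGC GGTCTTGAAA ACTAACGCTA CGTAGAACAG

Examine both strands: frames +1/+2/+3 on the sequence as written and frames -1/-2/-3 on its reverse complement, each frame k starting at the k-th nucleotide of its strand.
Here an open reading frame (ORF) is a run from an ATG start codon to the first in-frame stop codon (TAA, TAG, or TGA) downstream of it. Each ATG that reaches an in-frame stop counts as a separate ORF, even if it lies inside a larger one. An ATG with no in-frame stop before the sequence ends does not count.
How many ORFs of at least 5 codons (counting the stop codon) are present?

Reverse complement (5'→3'): CTGTTCTACGTAGCGTTAGTTTTCAAGACCGCATCAACTCACTCCCTGACTCCACTGTGCATTCCCTACTTTTTCCACATGGGTACGGTT
Frame +1: AAC CGT ACC CAT GTG GAA AAA GTA GGG AAT GCA CAG TGG AGT CAG GGA GTG AGT TGA TGC GGT CTT GAA AAC TAA CGC TAC GTA GAA CAG — no ATG→stop ORF.
Frame +2: ACC GTA CCC ATG TGG AAA AAG TAG GGA ATG CAC AGT GGA GTC AGG GAG TGA GTT GAT GCG GTC TTG AAA ACT AAC GCT ACG TAG AAC — ATG at 11, stop TAG at 23 → 15 nt; ATG at 29, stop TGA at 50 → 24 nt.
Frame +3: CCG TAC CCA TGT GGA AAA AGT AGG GAA TGC ACA GTG GAG TCA GGG AGT GAG TTG ATG CGG TCT TGA AAA CTA ACG CTA CGT AGA ACA — ATG at 57, stop TGA at 66 → 12 nt.
Frame -1: CTG TTC TAC GTA GCG TTA GTT TTC AAG ACC GCA TCA ACT CAC TCC CTG ACT CCA CTG TGC ATT CCC TAC TTT TTC CAC ATG GGT ACG GTT — no ATG→stop ORF.
Frame -2: TGT TCT ACG TAG CGT TAG TTT TCA AGA CCG CAT CAA CTC ACT CCC TGA CTC CAC TGT GCA TTC CCT ACT TTT TCC ACA TGG GTA CGG — no ATG→stop ORF.
Frame -3: GTT CTA CGT AGC GTT AGT TTT CAA GAC CGC ATC AAC TCA CTC CCT GAC TCC ACT GTG CAT TCC CTA CTT TTT CCA CAT GGG TAC GGT — no ATG→stop ORF.
ORFs ≥ 5 codons: frame +2 11–25 (5 codons), frame +2 29–52 (8 codons). Count = 2.

2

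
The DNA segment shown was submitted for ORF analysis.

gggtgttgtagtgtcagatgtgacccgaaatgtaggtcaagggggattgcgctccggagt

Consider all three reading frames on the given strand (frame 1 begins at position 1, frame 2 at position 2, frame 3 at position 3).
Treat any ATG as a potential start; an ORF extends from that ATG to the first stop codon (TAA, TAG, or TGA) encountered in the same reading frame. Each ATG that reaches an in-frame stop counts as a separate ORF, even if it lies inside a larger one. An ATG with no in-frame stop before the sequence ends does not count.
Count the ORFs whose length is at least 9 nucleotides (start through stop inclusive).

Frame 1: GGG TGT TGT AGT GTC AGA TGT GAC CCG AAA TGT AGG TCA AGG GGG ATT GCG CTC CGG AGT — no ATG→stop ORF.
Frame 2: GGT GTT GTA GTG TCA GAT GTG ACC CGA AAT GTA GGT CAA GGG GGA TTG CGC TCC GGA — no ATG→stop ORF.
Frame 3: GTG TTG TAG TGT CAG ATG TGA CCC GAA ATG TAG GTC AAG GGG GAT TGC GCT CCG GAG — ATG at 18, stop TGA at 21 → 6 nt; ATG at 30, stop TAG at 33 → 6 nt.
No ORF reaches 9 nucleotides. Count = 0.

0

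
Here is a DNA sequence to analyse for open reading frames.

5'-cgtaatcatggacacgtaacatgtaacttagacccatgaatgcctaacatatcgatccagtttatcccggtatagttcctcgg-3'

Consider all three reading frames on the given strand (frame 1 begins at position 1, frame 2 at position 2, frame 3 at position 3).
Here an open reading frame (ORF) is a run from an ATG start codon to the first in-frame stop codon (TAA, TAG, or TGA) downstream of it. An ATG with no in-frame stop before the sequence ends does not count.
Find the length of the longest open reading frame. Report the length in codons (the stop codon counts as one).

Frame 1: CGT AAT CAT GGA CAC GTA ACA TGT AAC TTA GAC CCA TGA ATG CCT AAC ATA TCG ATC CAG TTT ATC CCG GTA TAG TTC CTC — ATG at 40, stop TAG at 73 → 36 nt.
Frame 2: GTA ATC ATG GAC ACG TAA CAT GTA ACT TAG ACC CAT GAA TGC CTA ACA TAT CGA TCC AGT TTA TCC CGG TAT AGT TCC TCG — ATG at 8, stop TAA at 17 → 12 nt.
Frame 3: TAA TCA TGG ACA CGT AAC ATG TAA CTT AGA CCC ATG AAT GCC TAA CAT ATC GAT CCA GTT TAT CCC GGT ATA GTT CCT CGG — ATG at 21, stop TAA at 24 → 6 nt; ATG at 36, stop TAA at 45 → 12 nt.
Longest: frame 1, positions 40–75, 36 nt = 12 codons = 11 aa. → 12 codons.

12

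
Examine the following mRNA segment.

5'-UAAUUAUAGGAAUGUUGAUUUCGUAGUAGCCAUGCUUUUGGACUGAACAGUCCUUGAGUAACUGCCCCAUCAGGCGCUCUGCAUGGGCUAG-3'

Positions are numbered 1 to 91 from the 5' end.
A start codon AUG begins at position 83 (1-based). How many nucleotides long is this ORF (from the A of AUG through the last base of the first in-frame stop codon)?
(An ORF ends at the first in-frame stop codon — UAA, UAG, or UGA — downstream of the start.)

9

Codons from position 83: AUG (83–85), GGC (86–88), UAG (89–91).
UAG is the first in-frame stop; ORF spans 83–91, 9 nucleotides.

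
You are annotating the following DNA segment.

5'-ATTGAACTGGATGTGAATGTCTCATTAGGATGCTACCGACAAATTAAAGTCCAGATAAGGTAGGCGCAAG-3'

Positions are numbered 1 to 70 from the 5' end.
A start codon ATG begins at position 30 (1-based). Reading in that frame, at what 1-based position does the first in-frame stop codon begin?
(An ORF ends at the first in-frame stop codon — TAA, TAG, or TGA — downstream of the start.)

Codons from position 30: ATG (30–32), CTA (33–35), CCG (36–38), ACA (39–41), AAT (42–44), TAA (45–47).
TAA is a stop codon; it begins at position 45.

45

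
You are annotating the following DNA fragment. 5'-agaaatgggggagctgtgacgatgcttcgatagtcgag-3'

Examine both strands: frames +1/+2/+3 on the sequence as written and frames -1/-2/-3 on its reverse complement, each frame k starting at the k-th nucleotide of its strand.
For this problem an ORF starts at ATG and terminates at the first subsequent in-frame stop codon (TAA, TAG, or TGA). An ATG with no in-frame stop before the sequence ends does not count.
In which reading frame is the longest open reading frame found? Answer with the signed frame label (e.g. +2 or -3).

+2

Reverse complement (5'→3'): CTCGACTATCGAAGCATCGTCACAGCTCCCCCATTTCT
Frame +1: AGA AAT GGG GGA GCT GTG ACG ATG CTT CGA TAG TCG — ATG at 22, stop TAG at 31 → 12 nt.
Frame +2: GAA ATG GGG GAG CTG TGA CGA TGC TTC GAT AGT CGA — ATG at 5, stop TGA at 17 → 15 nt.
Frame +3: AAA TGG GGG AGC TGT GAC GAT GCT TCG ATA GTC GAG — no ATG→stop ORF.
Frame -1: CTC GAC TAT CGA AGC ATC GTC ACA GCT CCC CCA TTT — no ATG→stop ORF.
Frame -2: TCG ACT ATC GAA GCA TCG TCA CAG CTC CCC CAT TTC — no ATG→stop ORF.
Frame -3: CGA CTA TCG AAG CAT CGT CAC AGC TCC CCC ATT TCT — no ATG→stop ORF.
Longest ORF is 15 nt in frame +2 (positions 5–19).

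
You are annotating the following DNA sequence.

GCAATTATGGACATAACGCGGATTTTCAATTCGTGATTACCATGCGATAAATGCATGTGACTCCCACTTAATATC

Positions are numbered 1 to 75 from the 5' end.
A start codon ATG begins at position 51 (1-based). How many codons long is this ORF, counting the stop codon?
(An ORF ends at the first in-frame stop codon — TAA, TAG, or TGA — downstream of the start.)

7

Codons from position 51: ATG (51–53), CAT (54–56), GTG (57–59), ACT (60–62), CCC (63–65), ACT (66–68), TAA (69–71).
TAA is the first in-frame stop; that's 7 codons including the stop.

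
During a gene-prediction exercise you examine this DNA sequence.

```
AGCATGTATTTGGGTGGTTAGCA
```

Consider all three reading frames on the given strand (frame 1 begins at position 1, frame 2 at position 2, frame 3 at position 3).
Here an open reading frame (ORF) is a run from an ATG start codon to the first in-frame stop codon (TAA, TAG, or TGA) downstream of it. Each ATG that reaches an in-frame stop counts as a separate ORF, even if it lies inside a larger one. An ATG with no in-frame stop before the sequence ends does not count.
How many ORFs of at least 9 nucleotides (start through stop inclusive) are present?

1

Frame 1: AGC ATG TAT TTG GGT GGT TAG — ATG at 4, stop TAG at 19 → 18 nt.
Frame 2: GCA TGT ATT TGG GTG GTT AGC — no ATG→stop ORF.
Frame 3: CAT GTA TTT GGG TGG TTA GCA — no ATG→stop ORF.
ORFs ≥ 9 nucleotides: frame 1 4–21 (18 nucleotides). Count = 1.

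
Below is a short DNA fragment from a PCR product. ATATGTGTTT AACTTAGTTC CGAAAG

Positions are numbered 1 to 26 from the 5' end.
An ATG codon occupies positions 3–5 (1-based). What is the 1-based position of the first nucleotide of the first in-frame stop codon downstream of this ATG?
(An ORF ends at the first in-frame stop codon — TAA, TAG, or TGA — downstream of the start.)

15

Codons from position 3: ATG (3–5), TGT (6–8), TTA (9–11), ACT (12–14), TAG (15–17).
TAG is a stop codon; it begins at position 15.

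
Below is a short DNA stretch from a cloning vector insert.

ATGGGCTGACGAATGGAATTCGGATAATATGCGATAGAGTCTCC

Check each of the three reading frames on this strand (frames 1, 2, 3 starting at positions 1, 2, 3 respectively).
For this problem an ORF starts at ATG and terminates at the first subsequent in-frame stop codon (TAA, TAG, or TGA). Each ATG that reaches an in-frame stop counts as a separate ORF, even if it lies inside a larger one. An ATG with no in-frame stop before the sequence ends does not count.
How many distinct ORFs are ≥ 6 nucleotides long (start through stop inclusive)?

Frame 1: ATG GGC TGA CGA ATG GAA TTC GGA TAA TAT GCG ATA GAG TCT — ATG at 1, stop TGA at 7 → 9 nt; ATG at 13, stop TAA at 25 → 15 nt.
Frame 2: TGG GCT GAC GAA TGG AAT TCG GAT AAT ATG CGA TAG AGT CTC — ATG at 29, stop TAG at 35 → 9 nt.
Frame 3: GGG CTG ACG AAT GGA ATT CGG ATA ATA TGC GAT AGA GTC TCC — no ATG→stop ORF.
ORFs ≥ 6 nucleotides: frame 1 1–9 (9 nucleotides), frame 1 13–27 (15 nucleotides), frame 2 29–37 (9 nucleotides). Count = 3.

3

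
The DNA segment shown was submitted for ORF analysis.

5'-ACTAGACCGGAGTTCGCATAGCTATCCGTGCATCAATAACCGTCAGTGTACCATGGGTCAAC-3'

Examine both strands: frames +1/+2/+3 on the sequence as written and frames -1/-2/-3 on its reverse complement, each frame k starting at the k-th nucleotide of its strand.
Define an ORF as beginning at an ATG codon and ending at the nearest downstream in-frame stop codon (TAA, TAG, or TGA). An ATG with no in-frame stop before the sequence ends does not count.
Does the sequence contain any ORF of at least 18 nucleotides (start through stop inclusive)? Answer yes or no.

yes

Reverse complement (5'→3'): GTTGACCCATGGTACACTGACGGTTATTGATGCACGGATAGCTATGCGAACTCCGGTCTAGT
Frame +1: ACT AGA CCG GAG TTC GCA TAG CTA TCC GTG CAT CAA TAA CCG TCA GTG TAC CAT GGG TCA — no ATG→stop ORF.
Frame +2: CTA GAC CGG AGT TCG CAT AGC TAT CCG TGC ATC AAT AAC CGT CAG TGT ACC ATG GGT CAA — no ATG→stop ORF.
Frame +3: TAG ACC GGA GTT CGC ATA GCT ATC CGT GCA TCA ATA ACC GTC AGT GTA CCA TGG GTC AAC — no ATG→stop ORF.
Frame -1: GTT GAC CCA TGG TAC ACT GAC GGT TAT TGA TGC ACG GAT AGC TAT GCG AAC TCC GGT CTA — no ATG→stop ORF.
Frame -2: TTG ACC CAT GGT ACA CTG ACG GTT ATT GAT GCA CGG ATA GCT ATG CGA ACT CCG GTC TAG — ATG at 44, stop TAG at 59 → 18 nt.
Frame -3: TGA CCC ATG GTA CAC TGA CGG TTA TTG ATG CAC GGA TAG CTA TGC GAA CTC CGG TCT AGT — ATG at 9, stop TGA at 18 → 12 nt; ATG at 30, stop TAG at 39 → 12 nt.
Frame -2 has an ORF of 18 nucleotides (positions 44–61) ≥ 18, so yes.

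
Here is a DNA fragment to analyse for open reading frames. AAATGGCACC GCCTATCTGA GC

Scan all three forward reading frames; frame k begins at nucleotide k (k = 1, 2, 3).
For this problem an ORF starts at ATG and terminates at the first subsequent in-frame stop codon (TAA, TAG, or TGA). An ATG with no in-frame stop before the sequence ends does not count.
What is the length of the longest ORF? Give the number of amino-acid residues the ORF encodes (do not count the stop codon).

Frame 1: AAA TGG CAC CGC CTA TCT GAG — no ATG→stop ORF.
Frame 2: AAT GGC ACC GCC TAT CTG AGC — no ATG→stop ORF.
Frame 3: ATG GCA CCG CCT ATC TGA — ATG at 3, stop TGA at 18 → 18 nt.
Longest: frame 3, positions 3–20, 18 nt = 6 codons = 5 aa. → 5 amino acids.

5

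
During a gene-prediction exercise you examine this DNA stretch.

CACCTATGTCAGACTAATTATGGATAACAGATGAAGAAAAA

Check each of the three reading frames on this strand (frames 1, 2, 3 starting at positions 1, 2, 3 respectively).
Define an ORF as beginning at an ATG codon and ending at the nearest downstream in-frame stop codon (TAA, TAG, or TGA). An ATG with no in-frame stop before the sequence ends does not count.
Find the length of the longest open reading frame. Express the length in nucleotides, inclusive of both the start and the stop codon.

Frame 1: CAC CTA TGT CAG ACT AAT TAT GGA TAA CAG ATG AAG AAA — no ATG→stop ORF.
Frame 2: ACC TAT GTC AGA CTA ATT ATG GAT AAC AGA TGA AGA AAA — ATG at 20, stop TGA at 32 → 15 nt.
Frame 3: CCT ATG TCA GAC TAA TTA TGG ATA ACA GAT GAA GAA AAA — ATG at 6, stop TAA at 15 → 12 nt.
Longest: frame 2, positions 20–34, 15 nt = 5 codons = 4 aa. → 15 nucleotides.

15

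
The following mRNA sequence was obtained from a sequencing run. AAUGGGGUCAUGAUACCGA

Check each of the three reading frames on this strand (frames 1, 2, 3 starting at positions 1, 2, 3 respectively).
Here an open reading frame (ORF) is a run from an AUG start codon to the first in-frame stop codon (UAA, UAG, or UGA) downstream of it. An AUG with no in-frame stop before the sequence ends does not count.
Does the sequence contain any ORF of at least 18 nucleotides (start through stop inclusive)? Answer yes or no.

no

Frame 1: AAU GGG GUC AUG AUA CCG — no AUG→stop ORF.
Frame 2: AUG GGG UCA UGA UAC CGA — AUG at 2, stop UGA at 11 → 12 nt.
Frame 3: UGG GGU CAU GAU ACC — no AUG→stop ORF.
Largest ORF found is 12 nucleotides < 18, so no.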